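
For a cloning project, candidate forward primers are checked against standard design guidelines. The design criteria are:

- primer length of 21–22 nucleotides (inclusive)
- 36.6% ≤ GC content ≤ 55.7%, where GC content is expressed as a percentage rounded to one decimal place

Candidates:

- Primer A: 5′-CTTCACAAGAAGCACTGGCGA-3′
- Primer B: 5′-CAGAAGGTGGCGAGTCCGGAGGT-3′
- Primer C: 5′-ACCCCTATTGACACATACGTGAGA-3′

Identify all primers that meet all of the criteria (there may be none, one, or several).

Primer A only.

Primer A (21 nt, A=7 T=3 G=5 C=6): length 21 ✓; GC 11/21 = 52.4% ✓ — passes.
Primer B (23 nt, A=5 T=3 G=11 C=4): length 23, outside 21–22 ✗; GC 15/23 = 65.2%, outside 36.6–55.7% ✗ — fails.
Primer C (24 nt, A=8 T=5 G=4 C=7): length 24, outside 21–22 ✗; GC 11/24 = 45.8% ✓ — fails.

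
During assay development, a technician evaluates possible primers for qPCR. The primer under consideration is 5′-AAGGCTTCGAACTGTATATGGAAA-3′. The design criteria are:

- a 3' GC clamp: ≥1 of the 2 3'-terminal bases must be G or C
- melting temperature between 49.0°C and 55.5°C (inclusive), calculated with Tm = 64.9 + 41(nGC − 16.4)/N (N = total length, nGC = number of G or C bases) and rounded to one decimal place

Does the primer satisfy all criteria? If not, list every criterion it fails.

Base counts: A=9, T=6, G=6, C=3 (length 24).
GC clamp: 3' end AA has 0 G/C, need ≥1 ✗
Tm: Tm = 64.9 + 41·(9 − 16.4)/24 = 52.3°C ✓

Fails: GC clamp.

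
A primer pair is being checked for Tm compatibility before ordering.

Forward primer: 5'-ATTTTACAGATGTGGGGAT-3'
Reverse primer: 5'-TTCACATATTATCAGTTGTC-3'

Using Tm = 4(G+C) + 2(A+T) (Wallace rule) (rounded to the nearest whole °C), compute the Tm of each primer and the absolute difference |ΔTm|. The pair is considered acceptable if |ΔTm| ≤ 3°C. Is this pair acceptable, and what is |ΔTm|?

Forward: A=5 T=7 G=6 C=1 → Tm = 2·12 + 4·7 = 52°C.
Reverse: A=5 T=9 G=2 C=4 → Tm = 2·14 + 4·6 = 52°C.
|ΔTm| = |52 − 52| = 0°C, ≤ 3°C.

|ΔTm| = 0°C; the pair is acceptable.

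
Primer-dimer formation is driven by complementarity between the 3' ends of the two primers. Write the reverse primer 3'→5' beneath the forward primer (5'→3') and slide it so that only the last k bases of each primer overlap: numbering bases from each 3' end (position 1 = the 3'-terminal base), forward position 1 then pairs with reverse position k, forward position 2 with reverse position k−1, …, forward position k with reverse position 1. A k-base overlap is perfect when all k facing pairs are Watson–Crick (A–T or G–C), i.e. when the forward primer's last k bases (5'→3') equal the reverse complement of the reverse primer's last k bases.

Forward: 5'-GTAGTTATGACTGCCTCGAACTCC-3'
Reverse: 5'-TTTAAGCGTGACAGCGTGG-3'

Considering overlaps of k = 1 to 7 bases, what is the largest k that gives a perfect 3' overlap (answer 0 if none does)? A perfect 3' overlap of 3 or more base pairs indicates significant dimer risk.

Last 7 bases (5'→3') — forward …GAACTCC, reverse …AGCGTGG.
Reverse complement of the reverse primer's last 7 bases: CCACGCT; its first k bases are the reverse complement of the reverse primer's last k bases, so a perfect k-base overlap needs the forward primer's last k bases to equal them.
Comparing (forward last k vs required): k=1: C vs C ✓; k=2: CC vs CC ✓; k=3: TCC vs CCA ✗; k=4: CTCC vs CCAC ✗; k=5: ACTCC vs CCACG ✗; k=6: AACTCC vs CCACGC ✗; k=7: GAACTCC vs CCACGCT ✗.
Perfect overlaps at k = 1, 2; the largest is 2.

Longest perfect overlap: 2 complementary base pairs; below the dimer-risk threshold (threshold 3).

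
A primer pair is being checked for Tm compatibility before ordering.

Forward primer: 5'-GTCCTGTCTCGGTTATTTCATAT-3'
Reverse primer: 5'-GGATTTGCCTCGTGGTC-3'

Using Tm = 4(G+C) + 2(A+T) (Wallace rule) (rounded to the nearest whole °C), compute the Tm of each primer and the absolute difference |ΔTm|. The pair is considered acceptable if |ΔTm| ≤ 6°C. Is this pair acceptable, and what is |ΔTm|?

Forward: A=3 T=11 G=4 C=5 → Tm = 2·14 + 4·9 = 64°C.
Reverse: A=1 T=6 G=6 C=4 → Tm = 2·7 + 4·10 = 54°C.
|ΔTm| = |64 − 54| = 10°C, > 6°C.

|ΔTm| = 10°C; the pair is not acceptable.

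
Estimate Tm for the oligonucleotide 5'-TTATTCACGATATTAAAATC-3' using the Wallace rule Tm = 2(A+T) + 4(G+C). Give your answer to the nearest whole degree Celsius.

48°C

Base counts: A=8, T=8, G=1, C=3 (length 20).
Tm = 2·(8+8) + 4·(1+3) = 2·16 + 4·4 = 32 + 16 = 48°C.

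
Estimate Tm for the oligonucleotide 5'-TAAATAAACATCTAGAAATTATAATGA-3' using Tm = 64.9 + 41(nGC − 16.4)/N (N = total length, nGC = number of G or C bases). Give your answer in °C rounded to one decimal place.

Base counts: A=15, T=8, G=2, C=2; G+C = 4, N = 27.
Tm = 64.9 + 41·(4 − 16.4)/27 = 64.9 + -508.40/27 = 46.1°C.

46.1°C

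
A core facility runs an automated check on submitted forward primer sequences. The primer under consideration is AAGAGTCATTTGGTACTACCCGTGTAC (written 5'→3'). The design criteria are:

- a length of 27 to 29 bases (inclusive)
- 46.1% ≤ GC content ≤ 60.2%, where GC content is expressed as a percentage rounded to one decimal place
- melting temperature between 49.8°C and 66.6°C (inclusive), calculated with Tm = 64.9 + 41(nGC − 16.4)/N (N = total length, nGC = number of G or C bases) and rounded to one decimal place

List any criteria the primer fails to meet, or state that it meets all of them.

Base counts: A=7, T=8, G=6, C=6 (length 27).
length: length 27 ✓
GC content: GC 12/27 = 44.4%, outside 46.1–60.2% ✗
Tm: Tm = 64.9 + 41·(12 − 16.4)/27 = 58.2°C ✓

Fails: GC content.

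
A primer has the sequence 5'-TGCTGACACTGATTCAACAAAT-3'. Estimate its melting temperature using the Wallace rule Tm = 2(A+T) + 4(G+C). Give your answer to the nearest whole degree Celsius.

60°C

Base counts: A=8, T=6, G=3, C=5 (length 22).
Tm = 2·(8+6) + 4·(3+5) = 2·14 + 4·8 = 28 + 32 = 60°C.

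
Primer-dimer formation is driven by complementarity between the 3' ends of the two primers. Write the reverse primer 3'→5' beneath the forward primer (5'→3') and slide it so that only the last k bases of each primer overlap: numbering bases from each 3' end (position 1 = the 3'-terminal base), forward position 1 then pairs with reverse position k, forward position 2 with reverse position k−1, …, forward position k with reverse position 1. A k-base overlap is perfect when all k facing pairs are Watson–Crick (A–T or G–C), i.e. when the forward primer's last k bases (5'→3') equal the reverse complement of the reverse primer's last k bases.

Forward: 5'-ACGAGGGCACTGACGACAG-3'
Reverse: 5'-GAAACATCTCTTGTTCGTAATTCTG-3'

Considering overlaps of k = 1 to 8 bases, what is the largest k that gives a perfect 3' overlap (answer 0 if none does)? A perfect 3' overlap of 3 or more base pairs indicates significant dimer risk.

Last 8 bases (5'→3') — forward …GACGACAG, reverse …TAATTCTG.
Reverse complement of the reverse primer's last 8 bases: CAGAATTA; its first k bases are the reverse complement of the reverse primer's last k bases, so a perfect k-base overlap needs the forward primer's last k bases to equal them.
Comparing (forward last k vs required): k=1: G vs C ✗; k=2: AG vs CA ✗; k=3: CAG vs CAG ✓; k=4: ACAG vs CAGA ✗; k=5: GACAG vs CAGAA ✗; k=6: CGACAG vs CAGAAT ✗; k=7: ACGACAG vs CAGAATT ✗; k=8: GACGACAG vs CAGAATTA ✗.
Only k = 3 is perfect, so the longest perfect 3' overlap is 3.

Longest perfect overlap: 3 complementary base pairs; significant dimer risk (threshold 3).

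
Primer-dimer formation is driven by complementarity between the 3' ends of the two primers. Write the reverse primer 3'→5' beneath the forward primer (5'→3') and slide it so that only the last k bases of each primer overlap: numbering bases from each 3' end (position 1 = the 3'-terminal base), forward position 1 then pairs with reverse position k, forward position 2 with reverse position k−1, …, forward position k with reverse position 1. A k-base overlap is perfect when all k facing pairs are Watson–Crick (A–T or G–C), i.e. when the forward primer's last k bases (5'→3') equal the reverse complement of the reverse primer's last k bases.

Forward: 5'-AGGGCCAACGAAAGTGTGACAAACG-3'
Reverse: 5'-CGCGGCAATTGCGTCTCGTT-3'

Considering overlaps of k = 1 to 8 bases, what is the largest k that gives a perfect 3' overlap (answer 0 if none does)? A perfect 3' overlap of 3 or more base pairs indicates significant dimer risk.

Last 8 bases (5'→3') — forward …GACAAACG, reverse …GTCTCGTT.
Reverse complement of the reverse primer's last 8 bases: AACGAGAC; its first k bases are the reverse complement of the reverse primer's last k bases, so a perfect k-base overlap needs the forward primer's last k bases to equal them.
Comparing (forward last k vs required): k=1: G vs A ✗; k=2: CG vs AA ✗; k=3: ACG vs AAC ✗; k=4: AACG vs AACG ✓; k=5: AAACG vs AACGA ✗; k=6: CAAACG vs AACGAG ✗; k=7: ACAAACG vs AACGAGA ✗; k=8: GACAAACG vs AACGAGAC ✗.
Only k = 4 is perfect, so the longest perfect 3' overlap is 4.

Longest perfect overlap: 4 complementary base pairs; significant dimer risk (threshold 3).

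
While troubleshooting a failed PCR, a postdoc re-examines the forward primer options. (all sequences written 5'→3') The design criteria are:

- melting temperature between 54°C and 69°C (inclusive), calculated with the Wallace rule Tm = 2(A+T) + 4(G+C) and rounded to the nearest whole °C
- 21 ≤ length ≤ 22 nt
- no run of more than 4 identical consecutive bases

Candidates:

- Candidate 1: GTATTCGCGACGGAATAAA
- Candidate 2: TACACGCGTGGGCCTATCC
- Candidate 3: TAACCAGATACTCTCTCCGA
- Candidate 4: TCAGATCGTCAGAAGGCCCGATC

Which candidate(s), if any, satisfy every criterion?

Candidate 1 (19 nt, A=7 T=4 G=5 C=3): Tm = 2·11 + 4·8 = 54°C ✓; length 19, outside 21–22 ✗; longest run = 3 ✓ — fails.
Candidate 2 (19 nt, A=3 T=4 G=5 C=7): Tm = 2·7 + 4·12 = 62°C ✓; length 19, outside 21–22 ✗; longest run = 3 ✓ — fails.
Candidate 3 (20 nt, A=6 T=5 G=2 C=7): Tm = 2·11 + 4·9 = 58°C ✓; length 20, outside 21–22 ✗; longest run = 2 ✓ — fails.
Candidate 4 (23 nt, A=6 T=4 G=6 C=7): Tm = 2·10 + 4·13 = 72°C, outside 54–69°C ✗; length 23, outside 21–22 ✗; longest run = 3 ✓ — fails.

None of the candidates satisfy all criteria.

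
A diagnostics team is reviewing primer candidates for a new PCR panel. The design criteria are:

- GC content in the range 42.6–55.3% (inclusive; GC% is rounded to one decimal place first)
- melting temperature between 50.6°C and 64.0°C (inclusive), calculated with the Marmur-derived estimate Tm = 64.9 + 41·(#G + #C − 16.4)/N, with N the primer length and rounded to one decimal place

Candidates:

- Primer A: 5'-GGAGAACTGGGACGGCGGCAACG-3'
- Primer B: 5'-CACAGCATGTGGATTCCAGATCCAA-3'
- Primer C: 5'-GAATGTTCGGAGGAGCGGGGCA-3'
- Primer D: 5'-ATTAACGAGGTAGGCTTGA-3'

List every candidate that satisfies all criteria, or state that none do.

Primer A (23 nt, A=6 T=1 G=11 C=5): GC 16/23 = 69.6%, outside 42.6–55.3% ✗; Tm = 64.9 + 41·(16 − 16.4)/23 = 64.2°C, outside 50.6–64.0°C ✗ — fails.
Primer B (25 nt, A=8 T=5 G=5 C=7): GC 12/25 = 48.0% ✓; Tm = 64.9 + 41·(12 − 16.4)/25 = 57.7°C ✓ — passes.
Primer C (22 nt, A=5 T=3 G=11 C=3): GC 14/22 = 63.6%, outside 42.6–55.3% ✗; Tm = 64.9 + 41·(14 − 16.4)/22 = 60.4°C ✓ — fails.
Primer D (19 nt, A=6 T=5 G=6 C=2): GC 8/19 = 42.1%, outside 42.6–55.3% ✗; Tm = 64.9 + 41·(8 − 16.4)/19 = 46.8°C, outside 50.6–64.0°C ✗ — fails.

Primer B only.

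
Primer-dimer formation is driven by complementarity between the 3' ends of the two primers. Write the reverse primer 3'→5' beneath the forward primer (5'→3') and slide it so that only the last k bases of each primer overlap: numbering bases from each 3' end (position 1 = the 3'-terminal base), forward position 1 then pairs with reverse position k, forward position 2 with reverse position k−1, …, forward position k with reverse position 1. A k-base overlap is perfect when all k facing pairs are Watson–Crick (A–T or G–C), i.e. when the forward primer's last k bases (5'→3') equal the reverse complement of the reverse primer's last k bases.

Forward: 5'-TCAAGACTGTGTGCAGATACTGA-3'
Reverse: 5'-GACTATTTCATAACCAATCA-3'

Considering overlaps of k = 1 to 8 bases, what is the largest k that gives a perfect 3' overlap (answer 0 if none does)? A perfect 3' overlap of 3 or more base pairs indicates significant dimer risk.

Longest perfect overlap: 3 complementary base pairs; significant dimer risk (threshold 3).

Last 8 bases (5'→3') — forward …GATACTGA, reverse …ACCAATCA.
Reverse complement of the reverse primer's last 8 bases: TGATTGGT; its first k bases are the reverse complement of the reverse primer's last k bases, so a perfect k-base overlap needs the forward primer's last k bases to equal them.
Comparing (forward last k vs required): k=1: A vs T ✗; k=2: GA vs TG ✗; k=3: TGA vs TGA ✓; k=4: CTGA vs TGAT ✗; k=5: ACTGA vs TGATT ✗; k=6: TACTGA vs TGATTG ✗; k=7: ATACTGA vs TGATTGG ✗; k=8: GATACTGA vs TGATTGGT ✗.
Only k = 3 is perfect, so the longest perfect 3' overlap is 3.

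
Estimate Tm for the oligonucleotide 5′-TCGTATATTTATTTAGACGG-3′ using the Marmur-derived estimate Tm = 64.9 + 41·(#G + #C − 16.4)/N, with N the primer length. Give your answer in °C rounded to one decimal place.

Base counts: A=5, T=9, G=4, C=2; G+C = 6, N = 20.
Tm = 64.9 + 41·(6 − 16.4)/20 = 64.9 + -426.40/20 = 43.6°C.

43.6°C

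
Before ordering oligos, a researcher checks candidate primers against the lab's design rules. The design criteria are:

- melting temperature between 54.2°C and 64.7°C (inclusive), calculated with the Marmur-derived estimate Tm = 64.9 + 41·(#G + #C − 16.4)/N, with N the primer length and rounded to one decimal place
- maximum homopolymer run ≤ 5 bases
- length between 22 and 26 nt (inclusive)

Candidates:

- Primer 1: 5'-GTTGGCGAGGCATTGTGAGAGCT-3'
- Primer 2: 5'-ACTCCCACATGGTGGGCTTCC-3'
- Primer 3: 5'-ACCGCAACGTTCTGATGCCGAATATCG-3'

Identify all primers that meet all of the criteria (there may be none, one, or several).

Primer 1 only.

Primer 1 (23 nt, A=4 T=6 G=10 C=3): Tm = 64.9 + 41·(13 − 16.4)/23 = 58.8°C ✓; longest run = 2 ✓; length 23 ✓ — passes.
Primer 2 (21 nt, A=3 T=5 G=5 C=8): Tm = 64.9 + 41·(13 − 16.4)/21 = 58.3°C ✓; longest run = 3 ✓; length 21, outside 22–26 ✗ — fails.
Primer 3 (27 nt, A=7 T=6 G=6 C=8): Tm = 64.9 + 41·(14 − 16.4)/27 = 61.3°C ✓; longest run = 2 ✓; length 27, outside 22–26 ✗ — fails.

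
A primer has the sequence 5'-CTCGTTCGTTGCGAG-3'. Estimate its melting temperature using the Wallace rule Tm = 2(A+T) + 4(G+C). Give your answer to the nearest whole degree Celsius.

48°C

Base counts: A=1, T=5, G=5, C=4 (length 15).
Tm = 2·(1+5) + 4·(5+4) = 2·6 + 4·9 = 12 + 36 = 48°C.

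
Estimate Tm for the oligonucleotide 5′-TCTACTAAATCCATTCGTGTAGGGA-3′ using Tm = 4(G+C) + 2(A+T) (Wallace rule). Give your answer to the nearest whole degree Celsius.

Base counts: A=7, T=8, G=5, C=5 (length 25).
Tm = 2·(7+8) + 4·(5+5) = 2·15 + 4·10 = 30 + 40 = 70°C.

70°C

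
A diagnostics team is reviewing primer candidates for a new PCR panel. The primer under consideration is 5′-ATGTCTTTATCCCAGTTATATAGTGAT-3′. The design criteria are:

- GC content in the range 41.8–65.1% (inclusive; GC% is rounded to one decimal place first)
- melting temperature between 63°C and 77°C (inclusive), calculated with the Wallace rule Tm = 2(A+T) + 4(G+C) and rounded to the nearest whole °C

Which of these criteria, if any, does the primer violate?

Fails: GC content.

Base counts: A=7, T=12, G=4, C=4 (length 27).
GC content: GC 8/27 = 29.6%, outside 41.8–65.1% ✗
Tm: Tm = 2·19 + 4·8 = 70°C ✓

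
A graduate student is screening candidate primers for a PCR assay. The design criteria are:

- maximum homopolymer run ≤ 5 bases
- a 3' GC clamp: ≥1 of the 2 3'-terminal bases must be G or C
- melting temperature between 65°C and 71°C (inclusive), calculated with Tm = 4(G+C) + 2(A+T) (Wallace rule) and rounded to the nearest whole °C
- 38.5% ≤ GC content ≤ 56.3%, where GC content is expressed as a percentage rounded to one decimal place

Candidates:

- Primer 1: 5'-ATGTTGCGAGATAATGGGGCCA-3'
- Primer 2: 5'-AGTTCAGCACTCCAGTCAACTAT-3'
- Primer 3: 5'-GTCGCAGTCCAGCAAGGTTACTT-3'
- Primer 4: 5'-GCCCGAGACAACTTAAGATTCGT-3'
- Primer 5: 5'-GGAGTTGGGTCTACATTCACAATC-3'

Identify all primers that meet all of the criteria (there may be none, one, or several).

Primer 1, Primer 4 and Primer 5.

Primer 1 (22 nt, A=6 T=5 G=8 C=3): longest run = 4 ✓; 3' end CA has 1 G/C ✓; Tm = 2·11 + 4·11 = 66°C ✓; GC 11/22 = 50.0% ✓ — passes.
Primer 2 (23 nt, A=7 T=6 G=3 C=7): longest run = 2 ✓; 3' end AT has 0 G/C, need ≥1 ✗; Tm = 2·13 + 4·10 = 66°C ✓; GC 10/23 = 43.5% ✓ — fails.
Primer 3 (23 nt, A=5 T=6 G=6 C=6): longest run = 2 ✓; 3' end TT has 0 G/C, need ≥1 ✗; Tm = 2·11 + 4·12 = 70°C ✓; GC 12/23 = 52.2% ✓ — fails.
Primer 4 (23 nt, A=7 T=5 G=5 C=6): longest run = 3 ✓; 3' end GT has 1 G/C ✓; Tm = 2·12 + 4·11 = 68°C ✓; GC 11/23 = 47.8% ✓ — passes.
Primer 5 (24 nt, A=6 T=7 G=6 C=5): longest run = 3 ✓; 3' end TC has 1 G/C ✓; Tm = 2·13 + 4·11 = 70°C ✓; GC 11/24 = 45.8% ✓ — passes.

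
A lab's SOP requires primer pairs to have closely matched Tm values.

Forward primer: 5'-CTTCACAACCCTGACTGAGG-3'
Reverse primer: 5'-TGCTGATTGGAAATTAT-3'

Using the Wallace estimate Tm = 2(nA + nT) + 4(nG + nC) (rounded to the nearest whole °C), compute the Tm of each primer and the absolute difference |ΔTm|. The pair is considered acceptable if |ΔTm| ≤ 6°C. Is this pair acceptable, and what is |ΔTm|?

|ΔTm| = 18°C; the pair is not acceptable.

Forward: A=5 T=4 G=4 C=7 → Tm = 2·9 + 4·11 = 62°C.
Reverse: A=5 T=7 G=4 C=1 → Tm = 2·12 + 4·5 = 44°C.
|ΔTm| = |62 − 44| = 18°C, > 6°C.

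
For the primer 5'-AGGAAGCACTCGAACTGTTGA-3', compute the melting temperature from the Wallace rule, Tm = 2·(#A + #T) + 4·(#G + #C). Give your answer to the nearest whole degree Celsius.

Base counts: A=7, T=4, G=6, C=4 (length 21).
Tm = 2·(7+4) + 4·(6+4) = 2·11 + 4·10 = 22 + 40 = 62°C.

62°C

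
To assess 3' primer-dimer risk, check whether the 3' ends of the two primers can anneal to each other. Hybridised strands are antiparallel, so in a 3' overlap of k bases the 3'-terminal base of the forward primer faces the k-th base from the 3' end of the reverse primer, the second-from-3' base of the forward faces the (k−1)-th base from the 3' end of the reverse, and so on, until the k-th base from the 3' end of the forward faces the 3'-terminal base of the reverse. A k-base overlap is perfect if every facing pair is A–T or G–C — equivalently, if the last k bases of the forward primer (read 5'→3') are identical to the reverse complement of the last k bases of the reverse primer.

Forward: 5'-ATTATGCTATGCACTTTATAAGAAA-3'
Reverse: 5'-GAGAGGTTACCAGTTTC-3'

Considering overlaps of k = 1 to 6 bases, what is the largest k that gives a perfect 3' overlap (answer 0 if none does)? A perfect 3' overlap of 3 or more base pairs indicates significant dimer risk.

Last 6 bases (5'→3') — forward …AAGAAA, reverse …AGTTTC.
Reverse complement of the reverse primer's last 6 bases: GAAACT; its first k bases are the reverse complement of the reverse primer's last k bases, so a perfect k-base overlap needs the forward primer's last k bases to equal them.
Comparing (forward last k vs required): k=1: A vs G ✗; k=2: AA vs GA ✗; k=3: AAA vs GAA ✗; k=4: GAAA vs GAAA ✓; k=5: AGAAA vs GAAAC ✗; k=6: AAGAAA vs GAAACT ✗.
Only k = 4 is perfect, so the longest perfect 3' overlap is 4.

Longest perfect overlap: 4 complementary base pairs; significant dimer risk (threshold 3).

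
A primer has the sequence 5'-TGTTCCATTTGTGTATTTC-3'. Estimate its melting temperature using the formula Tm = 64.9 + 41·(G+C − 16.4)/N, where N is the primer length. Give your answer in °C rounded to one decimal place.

Base counts: A=2, T=11, G=3, C=3; G+C = 6, N = 19.
Tm = 64.9 + 41·(6 − 16.4)/19 = 64.9 + -426.40/19 = 42.5°C.

42.5°C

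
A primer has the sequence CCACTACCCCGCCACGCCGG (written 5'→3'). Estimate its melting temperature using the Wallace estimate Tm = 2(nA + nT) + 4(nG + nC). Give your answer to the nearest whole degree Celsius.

72°C

Base counts: A=3, T=1, G=4, C=12 (length 20).
Tm = 2·(3+1) + 4·(4+12) = 2·4 + 4·16 = 8 + 64 = 72°C.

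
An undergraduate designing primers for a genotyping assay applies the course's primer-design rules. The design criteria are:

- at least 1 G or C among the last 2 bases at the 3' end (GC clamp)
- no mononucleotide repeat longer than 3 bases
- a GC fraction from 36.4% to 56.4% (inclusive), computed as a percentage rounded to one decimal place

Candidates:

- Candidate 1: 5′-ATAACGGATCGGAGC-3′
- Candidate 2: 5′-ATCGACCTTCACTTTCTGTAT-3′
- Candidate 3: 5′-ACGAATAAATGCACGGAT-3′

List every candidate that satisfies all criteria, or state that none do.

Candidate 1 only.

Candidate 1 (15 nt, A=5 T=2 G=5 C=3): 3' end GC has 2 G/C ✓; longest run = 2 ✓; GC 8/15 = 53.3% ✓ — passes.
Candidate 2 (21 nt, A=4 T=9 G=2 C=6): 3' end AT has 0 G/C, need ≥1 ✗; longest run = 3 ✓; GC 8/21 = 38.1% ✓ — fails.
Candidate 3 (18 nt, A=8 T=3 G=4 C=3): 3' end AT has 0 G/C, need ≥1 ✗; longest run = 3 ✓; GC 7/18 = 38.9% ✓ — fails.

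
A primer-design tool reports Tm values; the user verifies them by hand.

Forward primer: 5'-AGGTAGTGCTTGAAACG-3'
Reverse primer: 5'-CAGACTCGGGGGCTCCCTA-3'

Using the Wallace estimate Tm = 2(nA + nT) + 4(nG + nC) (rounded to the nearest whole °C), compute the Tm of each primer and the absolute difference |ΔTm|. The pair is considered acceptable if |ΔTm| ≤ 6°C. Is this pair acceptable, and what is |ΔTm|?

Forward: A=5 T=4 G=6 C=2 → Tm = 2·9 + 4·8 = 50°C.
Reverse: A=3 T=3 G=6 C=7 → Tm = 2·6 + 4·13 = 64°C.
|ΔTm| = |50 − 64| = 14°C, > 6°C.

|ΔTm| = 14°C; the pair is not acceptable.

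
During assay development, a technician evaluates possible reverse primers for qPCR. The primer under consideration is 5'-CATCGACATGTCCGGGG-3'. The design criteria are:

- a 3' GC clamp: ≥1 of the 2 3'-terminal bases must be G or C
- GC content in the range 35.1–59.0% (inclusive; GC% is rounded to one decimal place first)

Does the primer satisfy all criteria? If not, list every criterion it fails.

Base counts: A=3, T=3, G=6, C=5 (length 17).
GC clamp: 3' end GG has 2 G/C ✓
GC content: GC 11/17 = 64.7%, outside 35.1–59.0% ✗

Fails: GC content.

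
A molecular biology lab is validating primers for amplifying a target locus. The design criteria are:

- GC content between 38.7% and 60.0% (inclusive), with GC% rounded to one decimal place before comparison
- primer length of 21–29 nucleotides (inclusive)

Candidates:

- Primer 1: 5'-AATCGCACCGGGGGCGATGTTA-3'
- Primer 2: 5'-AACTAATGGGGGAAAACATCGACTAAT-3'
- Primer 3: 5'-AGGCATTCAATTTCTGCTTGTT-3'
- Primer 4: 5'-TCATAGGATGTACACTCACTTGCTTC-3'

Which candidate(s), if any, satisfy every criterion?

Primer 1 and Primer 4.

Primer 1 (22 nt, A=5 T=4 G=8 C=5): GC 13/22 = 59.1% ✓; length 22 ✓ — passes.
Primer 2 (27 nt, A=12 T=5 G=6 C=4): GC 10/27 = 37.0%, outside 38.7–60.0% ✗; length 27 ✓ — fails.
Primer 3 (22 nt, A=4 T=10 G=4 C=4): GC 8/22 = 36.4%, outside 38.7–60.0% ✗; length 22 ✓ — fails.
Primer 4 (26 nt, A=6 T=9 G=4 C=7): GC 11/26 = 42.3% ✓; length 26 ✓ — passes.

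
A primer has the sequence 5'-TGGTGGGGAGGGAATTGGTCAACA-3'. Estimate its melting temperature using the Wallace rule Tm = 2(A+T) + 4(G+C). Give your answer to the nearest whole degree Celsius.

74°C

Base counts: A=6, T=5, G=11, C=2 (length 24).
Tm = 2·(6+5) + 4·(11+2) = 2·11 + 4·13 = 22 + 52 = 74°C.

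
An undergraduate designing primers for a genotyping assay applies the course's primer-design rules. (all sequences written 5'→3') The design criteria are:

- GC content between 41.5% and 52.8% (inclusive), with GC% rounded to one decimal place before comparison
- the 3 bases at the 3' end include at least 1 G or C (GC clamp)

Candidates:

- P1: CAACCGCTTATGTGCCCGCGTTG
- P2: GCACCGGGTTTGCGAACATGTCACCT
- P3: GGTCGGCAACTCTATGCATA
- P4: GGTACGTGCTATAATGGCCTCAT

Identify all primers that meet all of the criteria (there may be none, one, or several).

P4 only.

P1 (23 nt, A=3 T=6 G=6 C=8): GC 14/23 = 60.9%, outside 41.5–52.8% ✗; 3' end TTG has 1 G/C ✓ — fails.
P2 (26 nt, A=5 T=6 G=7 C=8): GC 15/26 = 57.7%, outside 41.5–52.8% ✗; 3' end CCT has 2 G/C ✓ — fails.
P3 (20 nt, A=5 T=5 G=5 C=5): GC 10/20 = 50.0% ✓; 3' end ATA has 0 G/C, need ≥1 ✗ — fails.
P4 (23 nt, A=5 T=7 G=6 C=5): GC 11/23 = 47.8% ✓; 3' end CAT has 1 G/C ✓ — passes.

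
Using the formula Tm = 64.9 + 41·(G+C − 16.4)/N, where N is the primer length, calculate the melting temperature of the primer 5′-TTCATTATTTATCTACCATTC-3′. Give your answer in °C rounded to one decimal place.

42.6°C

Base counts: A=5, T=11, G=0, C=5; G+C = 5, N = 21.
Tm = 64.9 + 41·(5 − 16.4)/21 = 64.9 + -467.40/21 = 42.6°C.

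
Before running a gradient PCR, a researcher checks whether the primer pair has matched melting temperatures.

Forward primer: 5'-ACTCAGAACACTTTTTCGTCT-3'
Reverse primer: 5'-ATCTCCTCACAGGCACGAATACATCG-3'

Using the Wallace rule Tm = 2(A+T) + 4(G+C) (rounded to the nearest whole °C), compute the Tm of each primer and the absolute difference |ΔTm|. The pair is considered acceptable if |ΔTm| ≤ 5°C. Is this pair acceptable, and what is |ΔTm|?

|ΔTm| = 20°C; the pair is not acceptable.

Forward: A=5 T=8 G=2 C=6 → Tm = 2·13 + 4·8 = 58°C.
Reverse: A=8 T=5 G=4 C=9 → Tm = 2·13 + 4·13 = 78°C.
|ΔTm| = |58 − 78| = 20°C, > 5°C.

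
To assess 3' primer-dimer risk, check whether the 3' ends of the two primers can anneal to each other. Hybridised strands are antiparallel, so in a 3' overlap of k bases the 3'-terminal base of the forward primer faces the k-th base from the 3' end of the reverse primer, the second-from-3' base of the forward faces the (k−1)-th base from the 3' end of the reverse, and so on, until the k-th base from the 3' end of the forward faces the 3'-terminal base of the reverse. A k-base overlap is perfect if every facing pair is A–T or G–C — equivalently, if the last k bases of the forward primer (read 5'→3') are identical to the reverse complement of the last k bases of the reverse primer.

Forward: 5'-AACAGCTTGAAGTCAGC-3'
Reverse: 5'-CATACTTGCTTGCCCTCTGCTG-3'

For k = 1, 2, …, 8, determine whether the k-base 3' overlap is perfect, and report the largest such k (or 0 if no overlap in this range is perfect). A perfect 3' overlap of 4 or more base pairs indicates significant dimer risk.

Last 8 bases (5'→3') — forward …AAGTCAGC, reverse …CTCTGCTG.
Reverse complement of the reverse primer's last 8 bases: CAGCAGAG; its first k bases are the reverse complement of the reverse primer's last k bases, so a perfect k-base overlap needs the forward primer's last k bases to equal them.
Comparing (forward last k vs required): k=1: C vs C ✓; k=2: GC vs CA ✗; k=3: AGC vs CAG ✗; k=4: CAGC vs CAGC ✓; k=5: TCAGC vs CAGCA ✗; k=6: GTCAGC vs CAGCAG ✗; k=7: AGTCAGC vs CAGCAGA ✗; k=8: AAGTCAGC vs CAGCAGAG ✗.
Perfect overlaps at k = 1, 4; the largest is 4.

Longest perfect overlap: 4 complementary base pairs; significant dimer risk (threshold 4).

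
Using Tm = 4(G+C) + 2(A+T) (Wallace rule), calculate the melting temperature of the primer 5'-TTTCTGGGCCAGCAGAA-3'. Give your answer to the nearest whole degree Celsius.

52°C

Base counts: A=4, T=4, G=5, C=4 (length 17).
Tm = 2·(4+4) + 4·(5+4) = 2·8 + 4·9 = 16 + 36 = 52°C.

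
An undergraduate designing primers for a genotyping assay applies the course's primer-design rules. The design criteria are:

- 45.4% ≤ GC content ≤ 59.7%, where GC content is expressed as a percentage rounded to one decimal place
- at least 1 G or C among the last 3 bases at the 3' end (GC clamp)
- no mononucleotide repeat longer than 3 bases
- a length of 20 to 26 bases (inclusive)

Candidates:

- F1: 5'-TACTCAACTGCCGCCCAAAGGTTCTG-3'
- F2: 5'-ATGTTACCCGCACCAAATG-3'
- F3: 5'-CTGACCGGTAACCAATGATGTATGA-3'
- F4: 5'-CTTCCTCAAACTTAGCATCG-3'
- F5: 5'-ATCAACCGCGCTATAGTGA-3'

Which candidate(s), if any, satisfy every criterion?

F1 (26 nt, A=6 T=6 G=5 C=9): GC 14/26 = 53.8% ✓; 3' end CTG has 2 G/C ✓; longest run = 3 ✓; length 26 ✓ — passes.
F2 (19 nt, A=6 T=4 G=3 C=6): GC 9/19 = 47.4% ✓; 3' end ATG has 1 G/C ✓; longest run = 3 ✓; length 19, outside 20–26 ✗ — fails.
F3 (25 nt, A=8 T=6 G=6 C=5): GC 11/25 = 44.0%, outside 45.4–59.7% ✗; 3' end TGA has 1 G/C ✓; longest run = 2 ✓; length 25 ✓ — fails.
F4 (20 nt, A=5 T=6 G=2 C=7): GC 9/20 = 45.0%, outside 45.4–59.7% ✗; 3' end TCG has 2 G/C ✓; longest run = 3 ✓; length 20 ✓ — fails.
F5 (19 nt, A=6 T=4 G=4 C=5): GC 9/19 = 47.4% ✓; 3' end TGA has 1 G/C ✓; longest run = 2 ✓; length 19, outside 20–26 ✗ — fails.

F1 only.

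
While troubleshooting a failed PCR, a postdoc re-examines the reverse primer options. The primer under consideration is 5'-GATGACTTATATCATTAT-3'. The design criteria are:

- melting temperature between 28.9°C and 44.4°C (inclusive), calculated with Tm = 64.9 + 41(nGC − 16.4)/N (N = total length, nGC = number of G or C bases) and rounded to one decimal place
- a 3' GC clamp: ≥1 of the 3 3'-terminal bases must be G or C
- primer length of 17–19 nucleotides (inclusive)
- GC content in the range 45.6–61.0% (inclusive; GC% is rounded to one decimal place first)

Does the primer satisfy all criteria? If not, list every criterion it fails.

Base counts: A=6, T=8, G=2, C=2 (length 18).
Tm: Tm = 64.9 + 41·(4 − 16.4)/18 = 36.7°C ✓
GC clamp: 3' end TAT has 0 G/C, need ≥1 ✗
length: length 18 ✓
GC content: GC 4/18 = 22.2%, outside 45.6–61.0% ✗

Fails: GC clamp, GC content.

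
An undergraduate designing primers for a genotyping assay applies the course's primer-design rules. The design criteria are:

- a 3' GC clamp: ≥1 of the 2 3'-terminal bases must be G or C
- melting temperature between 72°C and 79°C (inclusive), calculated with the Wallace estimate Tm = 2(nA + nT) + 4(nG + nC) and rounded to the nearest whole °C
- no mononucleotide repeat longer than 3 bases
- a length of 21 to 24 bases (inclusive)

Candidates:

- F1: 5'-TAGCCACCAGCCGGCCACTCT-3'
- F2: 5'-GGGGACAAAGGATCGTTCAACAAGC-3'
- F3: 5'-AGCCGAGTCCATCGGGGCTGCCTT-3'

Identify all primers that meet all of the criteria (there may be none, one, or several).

None of the candidates satisfy all criteria.

F1 (21 nt, A=4 T=3 G=4 C=10): 3' end CT has 1 G/C ✓; Tm = 2·7 + 4·14 = 70°C, outside 72–79°C ✗; longest run = 2 ✓; length 21 ✓ — fails.
F2 (25 nt, A=9 T=3 G=8 C=5): 3' end GC has 2 G/C ✓; Tm = 2·12 + 4·13 = 76°C ✓; longest run = 4, exceeds 3 ✗; length 25, outside 21–24 ✗ — fails.
F3 (24 nt, A=3 T=5 G=8 C=8): 3' end TT has 0 G/C, need ≥1 ✗; Tm = 2·8 + 4·16 = 80°C, outside 72–79°C ✗; longest run = 4, exceeds 3 ✗; length 24 ✓ — fails.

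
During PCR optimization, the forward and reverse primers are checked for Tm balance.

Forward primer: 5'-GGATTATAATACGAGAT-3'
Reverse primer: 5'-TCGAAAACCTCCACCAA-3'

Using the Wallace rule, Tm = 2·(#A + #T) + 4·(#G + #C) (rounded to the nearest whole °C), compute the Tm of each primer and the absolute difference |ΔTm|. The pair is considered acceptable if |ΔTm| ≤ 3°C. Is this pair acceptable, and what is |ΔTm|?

|ΔTm| = 6°C; the pair is not acceptable.

Forward: A=7 T=5 G=4 C=1 → Tm = 2·12 + 4·5 = 44°C.
Reverse: A=7 T=2 G=1 C=7 → Tm = 2·9 + 4·8 = 50°C.
|ΔTm| = |44 − 50| = 6°C, > 3°C.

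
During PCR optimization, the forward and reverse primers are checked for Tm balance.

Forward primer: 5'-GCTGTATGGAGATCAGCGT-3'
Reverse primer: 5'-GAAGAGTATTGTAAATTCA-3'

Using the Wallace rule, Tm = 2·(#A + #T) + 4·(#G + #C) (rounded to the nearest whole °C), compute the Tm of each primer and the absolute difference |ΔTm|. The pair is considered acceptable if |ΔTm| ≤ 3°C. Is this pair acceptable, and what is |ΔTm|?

|ΔTm| = 10°C; the pair is not acceptable.

Forward: A=4 T=5 G=7 C=3 → Tm = 2·9 + 4·10 = 58°C.
Reverse: A=8 T=6 G=4 C=1 → Tm = 2·14 + 4·5 = 48°C.
|ΔTm| = |58 − 48| = 10°C, > 3°C.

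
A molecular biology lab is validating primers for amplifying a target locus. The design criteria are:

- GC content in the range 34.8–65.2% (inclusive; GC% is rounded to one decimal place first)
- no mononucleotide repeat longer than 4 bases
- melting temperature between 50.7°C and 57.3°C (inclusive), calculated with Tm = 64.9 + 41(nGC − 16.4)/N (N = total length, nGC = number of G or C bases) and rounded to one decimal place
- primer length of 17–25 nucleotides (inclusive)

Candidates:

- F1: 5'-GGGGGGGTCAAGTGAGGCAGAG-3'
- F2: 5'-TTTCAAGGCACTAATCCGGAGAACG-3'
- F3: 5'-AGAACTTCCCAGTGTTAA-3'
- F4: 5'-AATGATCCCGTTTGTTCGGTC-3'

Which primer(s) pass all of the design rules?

F4 only.

F1 (22 nt, A=5 T=2 G=13 C=2): GC 15/22 = 68.2%, outside 34.8–65.2% ✗; longest run = 7, exceeds 4 ✗; Tm = 64.9 + 41·(15 − 16.4)/22 = 62.3°C, outside 50.7–57.3°C ✗; length 22 ✓ — fails.
F2 (25 nt, A=8 T=5 G=6 C=6): GC 12/25 = 48.0% ✓; longest run = 3 ✓; Tm = 64.9 + 41·(12 − 16.4)/25 = 57.7°C, outside 50.7–57.3°C ✗; length 25 ✓ — fails.
F3 (18 nt, A=6 T=5 G=3 C=4): GC 7/18 = 38.9% ✓; longest run = 3 ✓; Tm = 64.9 + 41·(7 − 16.4)/18 = 43.5°C, outside 50.7–57.3°C ✗; length 18 ✓ — fails.
F4 (21 nt, A=3 T=8 G=5 C=5): GC 10/21 = 47.6% ✓; longest run = 3 ✓; Tm = 64.9 + 41·(10 − 16.4)/21 = 52.4°C ✓; length 21 ✓ — passes.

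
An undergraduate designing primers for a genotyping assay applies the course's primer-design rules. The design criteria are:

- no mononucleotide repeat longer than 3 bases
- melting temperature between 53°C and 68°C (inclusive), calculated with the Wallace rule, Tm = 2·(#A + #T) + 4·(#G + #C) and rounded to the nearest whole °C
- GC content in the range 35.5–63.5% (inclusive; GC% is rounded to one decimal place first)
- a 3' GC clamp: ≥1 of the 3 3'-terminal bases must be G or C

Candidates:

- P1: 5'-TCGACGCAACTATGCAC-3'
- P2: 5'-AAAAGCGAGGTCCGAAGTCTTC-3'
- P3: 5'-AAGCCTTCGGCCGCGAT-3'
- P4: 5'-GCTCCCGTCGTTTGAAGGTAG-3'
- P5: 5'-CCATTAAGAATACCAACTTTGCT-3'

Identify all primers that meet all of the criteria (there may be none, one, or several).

P4 only.

P1 (17 nt, A=5 T=3 G=3 C=6): longest run = 2 ✓; Tm = 2·8 + 4·9 = 52°C, outside 53–68°C ✗; GC 9/17 = 52.9% ✓; 3' end CAC has 2 G/C ✓ — fails.
P2 (22 nt, A=7 T=4 G=6 C=5): longest run = 4, exceeds 3 ✗; Tm = 2·11 + 4·11 = 66°C ✓; GC 11/22 = 50.0% ✓; 3' end TTC has 1 G/C ✓ — fails.
P3 (17 nt, A=3 T=3 G=5 C=6): longest run = 2 ✓; Tm = 2·6 + 4·11 = 56°C ✓; GC 11/17 = 64.7%, outside 35.5–63.5% ✗; 3' end GAT has 1 G/C ✓ — fails.
P4 (21 nt, A=3 T=6 G=7 C=5): longest run = 3 ✓; Tm = 2·9 + 4·12 = 66°C ✓; GC 12/21 = 57.1% ✓; 3' end TAG has 1 G/C ✓ — passes.
P5 (23 nt, A=8 T=7 G=2 C=6): longest run = 3 ✓; Tm = 2·15 + 4·8 = 62°C ✓; GC 8/23 = 34.8%, outside 35.5–63.5% ✗; 3' end GCT has 2 G/C ✓ — fails.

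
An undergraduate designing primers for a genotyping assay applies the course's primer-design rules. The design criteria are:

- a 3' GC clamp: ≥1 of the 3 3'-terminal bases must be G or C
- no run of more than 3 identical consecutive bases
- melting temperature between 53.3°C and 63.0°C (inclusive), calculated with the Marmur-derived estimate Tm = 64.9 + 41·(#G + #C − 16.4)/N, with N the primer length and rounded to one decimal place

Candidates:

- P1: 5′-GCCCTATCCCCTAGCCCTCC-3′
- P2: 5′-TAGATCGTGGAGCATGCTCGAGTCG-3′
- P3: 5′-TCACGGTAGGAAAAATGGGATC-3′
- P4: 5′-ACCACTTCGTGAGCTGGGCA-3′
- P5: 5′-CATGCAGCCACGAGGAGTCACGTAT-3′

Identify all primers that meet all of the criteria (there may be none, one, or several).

P2 and P4.

P1 (20 nt, A=2 T=4 G=2 C=12): 3' end TCC has 2 G/C ✓; longest run = 4, exceeds 3 ✗; Tm = 64.9 + 41·(14 − 16.4)/20 = 60.0°C ✓ — fails.
P2 (25 nt, A=5 T=6 G=9 C=5): 3' end TCG has 2 G/C ✓; longest run = 2 ✓; Tm = 64.9 + 41·(14 − 16.4)/25 = 61.0°C ✓ — passes.
P3 (22 nt, A=8 T=4 G=7 C=3): 3' end ATC has 1 G/C ✓; longest run = 5, exceeds 3 ✗; Tm = 64.9 + 41·(10 − 16.4)/22 = 53.0°C, outside 53.3–63.0°C ✗ — fails.
P4 (20 nt, A=4 T=4 G=6 C=6): 3' end GCA has 2 G/C ✓; longest run = 3 ✓; Tm = 64.9 + 41·(12 − 16.4)/20 = 55.9°C ✓ — passes.
P5 (25 nt, A=7 T=4 G=7 C=7): 3' end TAT has 0 G/C, need ≥1 ✗; longest run = 2 ✓; Tm = 64.9 + 41·(14 − 16.4)/25 = 61.0°C ✓ — fails.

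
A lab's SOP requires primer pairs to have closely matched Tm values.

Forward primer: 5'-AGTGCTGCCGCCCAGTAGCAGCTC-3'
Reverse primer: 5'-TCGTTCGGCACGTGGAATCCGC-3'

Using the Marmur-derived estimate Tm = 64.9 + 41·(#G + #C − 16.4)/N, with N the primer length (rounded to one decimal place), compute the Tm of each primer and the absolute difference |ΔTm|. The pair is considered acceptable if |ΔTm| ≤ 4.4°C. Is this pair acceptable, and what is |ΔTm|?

|ΔTm| = 3.8°C; the pair is acceptable.

Forward: G+C = 16, N = 24 → Tm = 64.9 + 41·(16 − 16.4)/24 = 64.2°C.
Reverse: G+C = 14, N = 22 → Tm = 64.9 + 41·(14 − 16.4)/22 = 60.4°C.
|ΔTm| = |64.2 − 60.4| = 3.8°C, ≤ 4.4°C.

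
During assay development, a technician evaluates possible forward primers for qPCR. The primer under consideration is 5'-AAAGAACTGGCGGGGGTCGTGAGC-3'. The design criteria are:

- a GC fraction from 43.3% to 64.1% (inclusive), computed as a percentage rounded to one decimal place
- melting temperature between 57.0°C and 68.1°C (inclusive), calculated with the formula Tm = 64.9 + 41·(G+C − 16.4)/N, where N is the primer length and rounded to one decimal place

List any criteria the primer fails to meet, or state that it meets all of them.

Meets all criteria.

Base counts: A=6, T=3, G=11, C=4 (length 24).
GC content: GC 15/24 = 62.5% ✓
Tm: Tm = 64.9 + 41·(15 − 16.4)/24 = 62.5°C ✓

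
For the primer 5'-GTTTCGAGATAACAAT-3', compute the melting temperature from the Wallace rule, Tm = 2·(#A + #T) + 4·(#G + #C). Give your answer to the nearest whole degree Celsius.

Base counts: A=6, T=5, G=3, C=2 (length 16).
Tm = 2·(6+5) + 4·(3+2) = 2·11 + 4·5 = 22 + 20 = 42°C.

42°C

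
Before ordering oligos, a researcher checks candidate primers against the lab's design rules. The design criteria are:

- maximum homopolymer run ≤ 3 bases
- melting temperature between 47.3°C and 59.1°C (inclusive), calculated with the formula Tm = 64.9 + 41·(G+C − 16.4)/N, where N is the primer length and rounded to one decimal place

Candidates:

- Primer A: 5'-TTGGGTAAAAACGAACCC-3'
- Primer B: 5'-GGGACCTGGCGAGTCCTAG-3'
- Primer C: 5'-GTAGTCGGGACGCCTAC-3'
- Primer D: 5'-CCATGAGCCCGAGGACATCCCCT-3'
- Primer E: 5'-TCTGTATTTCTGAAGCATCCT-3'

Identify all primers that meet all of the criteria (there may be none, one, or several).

Primer A (18 nt, A=7 T=3 G=4 C=4): longest run = 5, exceeds 3 ✗; Tm = 64.9 + 41·(8 − 16.4)/18 = 45.8°C, outside 47.3–59.1°C ✗ — fails.
Primer B (19 nt, A=3 T=3 G=8 C=5): longest run = 3 ✓; Tm = 64.9 + 41·(13 − 16.4)/19 = 57.6°C ✓ — passes.
Primer C (17 nt, A=3 T=3 G=6 C=5): longest run = 3 ✓; Tm = 64.9 + 41·(11 − 16.4)/17 = 51.9°C ✓ — passes.
Primer D (23 nt, A=5 T=3 G=5 C=10): longest run = 4, exceeds 3 ✗; Tm = 64.9 + 41·(15 − 16.4)/23 = 62.4°C, outside 47.3–59.1°C ✗ — fails.
Primer E (21 nt, A=4 T=9 G=3 C=5): longest run = 3 ✓; Tm = 64.9 + 41·(8 − 16.4)/21 = 48.5°C ✓ — passes.

Primer B, Primer C and Primer E.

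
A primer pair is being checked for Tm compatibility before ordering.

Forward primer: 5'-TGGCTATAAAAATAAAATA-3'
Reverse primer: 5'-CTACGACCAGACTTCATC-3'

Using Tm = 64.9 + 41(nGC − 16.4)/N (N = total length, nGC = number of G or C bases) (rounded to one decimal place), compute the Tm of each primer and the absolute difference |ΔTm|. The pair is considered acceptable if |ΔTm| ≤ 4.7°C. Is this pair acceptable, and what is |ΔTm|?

|ΔTm| = 12.0°C; the pair is not acceptable.

Forward: G+C = 3, N = 19 → Tm = 64.9 + 41·(3 − 16.4)/19 = 36.0°C.
Reverse: G+C = 9, N = 18 → Tm = 64.9 + 41·(9 − 16.4)/18 = 48.0°C.
|ΔTm| = |36.0 − 48.0| = 12.0°C, > 4.7°C.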